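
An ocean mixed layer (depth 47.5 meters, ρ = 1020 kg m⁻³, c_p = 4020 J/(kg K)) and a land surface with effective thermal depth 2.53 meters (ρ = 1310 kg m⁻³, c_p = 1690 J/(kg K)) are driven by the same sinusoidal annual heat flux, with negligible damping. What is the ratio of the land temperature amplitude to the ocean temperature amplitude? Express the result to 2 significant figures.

C_ocean = 1020 × 4020 × 47.5 = 1.95×10^8 J/(m²·K).
C_land = 1310 × 1690 × 2.53 = 5.60×10^6 J/(m²·K).
Undamped amplitude ∝ 1/C, so A_land/A_ocean = C_ocean/C_land = 34.8.

35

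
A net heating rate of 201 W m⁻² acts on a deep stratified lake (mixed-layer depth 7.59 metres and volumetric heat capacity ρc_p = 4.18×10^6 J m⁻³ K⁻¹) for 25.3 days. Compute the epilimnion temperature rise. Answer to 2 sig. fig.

14 K

Areal heat capacity C = ρc_p × D = 4.18×10^6 × 7.59 = 3.17×10^7 J m⁻² K⁻¹.
Net heat input Q = F Δt = 201 × (25.3 days × 86400 s/day) = 4.39×10^8 J/m².
ΔT = Q / C = 4.39×10^8 / 3.17×10^7 = 13.8 K.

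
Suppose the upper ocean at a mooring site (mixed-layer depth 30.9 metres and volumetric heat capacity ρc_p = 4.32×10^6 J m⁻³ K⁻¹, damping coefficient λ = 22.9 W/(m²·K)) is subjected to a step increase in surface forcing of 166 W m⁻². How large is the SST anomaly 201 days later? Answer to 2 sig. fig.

Areal heat capacity C = ρc_p × D = 4.32×10^6 × 30.9 = 1.33×10^8 J/(m^2 K).
τ = C / λ = 1.33×10^8 / 22.9 = 5.83×10^6 s.
Equilibrium anomaly ΔT_eq = F / λ = 166 / 22.9 = 7.25 K.
t = 201 days = 1.74×10^7 s, so t/τ = 2.98.
ΔT(t) = ΔT_eq (1 − e^(−t/τ)) = 7.25 × (1 − e^−2.98) = 6.88 K.

6.9 K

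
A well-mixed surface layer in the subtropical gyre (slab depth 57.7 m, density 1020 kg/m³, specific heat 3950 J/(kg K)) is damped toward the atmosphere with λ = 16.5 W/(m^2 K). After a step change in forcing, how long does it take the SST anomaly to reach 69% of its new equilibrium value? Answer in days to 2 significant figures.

Areal heat capacity C = ρ c_p D = 1020 × 3950 × 57.7 = 2.32×10^8 J/(m²·K).
τ = C / λ = 2.32×10^8 / 16.5 = 1.41×10^7 s.
Fraction reached: 1 − e^(−t/τ) = 0.69 ⇒ t = −τ ln(1 − 0.69) = τ × 1.17.
t = 1.65×10^7 s = 191 days.

190 days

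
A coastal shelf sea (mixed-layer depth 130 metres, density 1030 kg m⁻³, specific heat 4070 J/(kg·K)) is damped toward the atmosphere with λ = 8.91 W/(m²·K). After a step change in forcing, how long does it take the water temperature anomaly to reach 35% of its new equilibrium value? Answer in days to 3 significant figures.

305 days

Areal heat capacity C = ρ c_p D = 1030 × 4070 × 130 = 5.45×10^8 J/(m²·K).
τ = C / λ = 5.45×10^8 / 8.91 = 6.12×10^7 s.
Fraction reached: 1 − e^(−t/τ) = 0.35 ⇒ t = −τ ln(1 − 0.35) = τ × 0.431.
t = 2.63×10^7 s = 305 days.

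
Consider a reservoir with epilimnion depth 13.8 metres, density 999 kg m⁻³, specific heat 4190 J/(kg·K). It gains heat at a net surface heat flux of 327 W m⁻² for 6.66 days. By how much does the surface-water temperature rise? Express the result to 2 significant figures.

Areal heat capacity C = ρ c_p D = 999 × 4190 × 13.8 = 5.78×10^7 J/(m^2 K).
Net heat input Q = F Δt = 327 × (6.66 days × 86400 s/day) = 1.88×10^8 J/m².
ΔT = Q / C = 1.88×10^8 / 5.78×10^7 = 3.26 K.

3.3 K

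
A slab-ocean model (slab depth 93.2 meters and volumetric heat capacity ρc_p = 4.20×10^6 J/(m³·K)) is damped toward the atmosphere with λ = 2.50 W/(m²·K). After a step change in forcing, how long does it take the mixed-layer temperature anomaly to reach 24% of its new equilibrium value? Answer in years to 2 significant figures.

1.4 years

Areal heat capacity C = ρc_p × D = 4.20×10^6 × 93.2 = 3.91×10^8 J/(m²·K).
τ = C / λ = 3.91×10^8 / 2.50 = 1.57×10^8 s.
Fraction reached: 1 − e^(−t/τ) = 0.24 ⇒ t = −τ ln(1 − 0.24) = τ × 0.274.
t = 4.30×10^7 s = 1.36 years.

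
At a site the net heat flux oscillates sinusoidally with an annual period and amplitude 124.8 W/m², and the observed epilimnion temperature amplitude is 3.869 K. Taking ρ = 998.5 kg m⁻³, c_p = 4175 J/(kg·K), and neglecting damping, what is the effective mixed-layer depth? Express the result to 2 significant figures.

39 m

ω = 2π / 3.15×10^7 s = 1.99×10^-7 s⁻¹.
Required C = F₀ / (A ω) = 124.8 / (3.869 × 1.99×10^-7) = 1.62×10^8 J/(m²·K).
D = C / (ρ c_p) = 1.62×10^8 / (998.5 × 4175) = 38.8 m.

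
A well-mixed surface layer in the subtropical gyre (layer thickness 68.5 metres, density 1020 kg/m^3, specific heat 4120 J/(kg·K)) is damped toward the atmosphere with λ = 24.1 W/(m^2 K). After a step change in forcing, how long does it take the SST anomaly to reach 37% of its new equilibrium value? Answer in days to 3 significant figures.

63.9 days

Areal heat capacity C = ρ c_p D = 1020 × 4120 × 68.5 = 2.88×10^8 J/(m²·K).
τ = C / λ = 2.88×10^8 / 24.1 = 1.19×10^7 s.
Fraction reached: 1 − e^(−t/τ) = 0.37 ⇒ t = −τ ln(1 − 0.37) = τ × 0.462.
t = 5.52×10^6 s = 63.9 days.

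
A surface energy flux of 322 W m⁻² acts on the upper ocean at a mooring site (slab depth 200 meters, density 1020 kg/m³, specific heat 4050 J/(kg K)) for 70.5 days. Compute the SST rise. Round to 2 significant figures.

2.4 K

Areal heat capacity C = ρ c_p D = 1020 × 4050 × 200 = 8.26×10^8 J/(m^2 K).
Net heat input Q = F Δt = 322 × (70.5 days × 86400 s/day) = 1.96×10^9 J/m².
ΔT = Q / C = 1.96×10^9 / 8.26×10^8 = 2.37 K.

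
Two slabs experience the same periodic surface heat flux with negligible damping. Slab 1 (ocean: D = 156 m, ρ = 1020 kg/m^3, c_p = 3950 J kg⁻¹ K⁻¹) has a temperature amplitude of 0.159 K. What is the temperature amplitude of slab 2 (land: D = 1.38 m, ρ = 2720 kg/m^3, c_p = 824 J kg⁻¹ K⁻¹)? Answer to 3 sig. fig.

C_ocean = 6.29×10^8 J/(m²·K); C_land = 3.09×10^6 J/(m²·K).
A ∝ 1/C ⇒ A_land = A_ocean × C_ocean/C_land = 0.159 × 203 = 32.3 K.

32.3 K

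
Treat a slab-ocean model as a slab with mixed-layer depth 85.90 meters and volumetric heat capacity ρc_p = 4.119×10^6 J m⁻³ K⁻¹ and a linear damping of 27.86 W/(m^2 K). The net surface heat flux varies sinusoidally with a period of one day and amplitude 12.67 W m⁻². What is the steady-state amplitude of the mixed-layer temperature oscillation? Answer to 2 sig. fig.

Areal heat capacity C = ρc_p × D = 4.119×10^6 × 85.90 = 3.54×10^8 J/(m^2 K).
Angular frequency ω = 2π / T = 2π / 86400 s = 7.27×10^-5 s⁻¹.
√((Cω)² + λ²) = √((25700)² + 27.86²) = 25700 W/(m²·K).
Amplitude A = F₀ / √((Cω)²+λ²) = 12.67 / 25700 = 4.92×10^-4 K.

4.9×10^-4 K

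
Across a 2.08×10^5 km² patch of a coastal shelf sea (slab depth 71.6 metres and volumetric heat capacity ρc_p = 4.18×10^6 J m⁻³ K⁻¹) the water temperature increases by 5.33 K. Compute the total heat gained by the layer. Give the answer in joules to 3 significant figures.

3.32×10^20 J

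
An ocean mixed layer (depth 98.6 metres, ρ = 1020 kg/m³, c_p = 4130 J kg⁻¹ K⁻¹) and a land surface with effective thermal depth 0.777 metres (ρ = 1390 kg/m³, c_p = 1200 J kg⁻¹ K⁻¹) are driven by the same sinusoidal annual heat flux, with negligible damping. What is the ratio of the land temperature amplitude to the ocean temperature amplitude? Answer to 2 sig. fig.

C_ocean = 1020 × 4130 × 98.6 = 4.15×10^8 J/(m²·K).
C_land = 1390 × 1200 × 0.777 = 1.30×10^6 J/(m²·K).
Undamped amplitude ∝ 1/C, so A_land/A_ocean = C_ocean/C_land = 320.

320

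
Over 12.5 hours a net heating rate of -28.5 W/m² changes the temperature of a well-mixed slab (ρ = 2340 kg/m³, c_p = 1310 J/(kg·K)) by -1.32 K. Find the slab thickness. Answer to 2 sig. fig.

0.32 m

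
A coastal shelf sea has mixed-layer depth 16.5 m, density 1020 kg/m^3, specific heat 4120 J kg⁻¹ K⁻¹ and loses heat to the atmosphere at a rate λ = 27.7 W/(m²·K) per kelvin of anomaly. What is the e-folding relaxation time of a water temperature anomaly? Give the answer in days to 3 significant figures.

29.0 days

Areal heat capacity C = ρ c_p D = 1020 × 4120 × 16.5 = 6.93×10^7 J/(m²·K).
Relaxation time τ = C / λ = 6.93×10^7 / 27.7 = 2.50×10^6 s.
In days: 2.50×10^6 s / (86400 s/day) = 29.0 days.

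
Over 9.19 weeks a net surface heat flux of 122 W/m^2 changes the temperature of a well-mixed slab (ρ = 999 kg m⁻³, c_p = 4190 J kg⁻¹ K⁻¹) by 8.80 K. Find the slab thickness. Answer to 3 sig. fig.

18.4 m

Heat input Q = F Δt = 122 × 5.56×10^6 s = 6.78×10^8 J/m².
Required areal heat capacity C = Q / ΔT = 7.71×10^7 J/(m²·K).
Depth D = C / (ρ c_p) = 7.71×10^7 / (999 × 4190) = 18.4 m.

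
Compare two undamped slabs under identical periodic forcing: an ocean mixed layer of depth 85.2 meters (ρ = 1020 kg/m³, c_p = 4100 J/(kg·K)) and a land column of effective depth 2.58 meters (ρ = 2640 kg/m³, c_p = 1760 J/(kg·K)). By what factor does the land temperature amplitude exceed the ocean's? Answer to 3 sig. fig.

C_ocean = 1020 × 4100 × 85.2 = 3.56×10^8 J/(m²·K).
C_land = 2640 × 1760 × 2.58 = 1.20×10^7 J/(m²·K).
Undamped amplitude ∝ 1/C, so A_land/A_ocean = C_ocean/C_land = 29.7.

29.7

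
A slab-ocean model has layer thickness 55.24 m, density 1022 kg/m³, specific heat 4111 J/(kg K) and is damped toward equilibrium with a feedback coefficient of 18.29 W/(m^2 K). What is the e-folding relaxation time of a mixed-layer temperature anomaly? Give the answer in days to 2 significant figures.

Areal heat capacity C = ρ c_p D = 1022 × 4111 × 55.24 = 2.32×10^8 J/(m²·K).
Relaxation time τ = C / λ = 2.32×10^8 / 18.29 = 1.27×10^7 s.
In days: 1.27×10^7 s / (86400 s/day) = 147 days.

150 days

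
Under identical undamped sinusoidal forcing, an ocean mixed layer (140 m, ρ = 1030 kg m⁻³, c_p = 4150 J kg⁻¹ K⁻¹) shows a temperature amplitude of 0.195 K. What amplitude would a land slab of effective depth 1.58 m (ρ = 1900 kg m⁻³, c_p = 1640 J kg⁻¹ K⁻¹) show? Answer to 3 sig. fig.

23.7 K

C_ocean = 5.98×10^8 J/(m²·K); C_land = 4.92×10^6 J/(m²·K).
A ∝ 1/C ⇒ A_land = A_ocean × C_ocean/C_land = 0.195 × 122 = 23.7 K.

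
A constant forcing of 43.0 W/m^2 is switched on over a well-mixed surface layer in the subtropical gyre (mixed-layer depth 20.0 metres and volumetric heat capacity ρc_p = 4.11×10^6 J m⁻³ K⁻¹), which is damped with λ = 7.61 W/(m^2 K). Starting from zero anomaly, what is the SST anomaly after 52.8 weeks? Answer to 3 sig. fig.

Areal heat capacity C = ρc_p × D = 4.11×10^6 × 20.0 = 8.22×10^7 J/(m²·K).
τ = C / λ = 8.22×10^7 / 7.61 = 1.08×10^7 s.
Equilibrium anomaly ΔT_eq = F / λ = 43.0 / 7.61 = 5.65 K.
t = 52.8 weeks = 3.19×10^7 s, so t/τ = 2.96.
ΔT(t) = ΔT_eq (1 − e^(−t/τ)) = 5.65 × (1 − e^−2.96) = 5.36 K.

5.36 K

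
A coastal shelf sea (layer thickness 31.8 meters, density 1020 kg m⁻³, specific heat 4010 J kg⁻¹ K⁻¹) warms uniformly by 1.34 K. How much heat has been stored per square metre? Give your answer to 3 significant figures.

Areal heat capacity C = ρ c_p D = 1020 × 4010 × 31.8 = 1.30×10^8 J m⁻² K⁻¹.
ΔQ = C ΔT = 1.30×10^8 × 1.34 = 1.74×10^8 J/m².

1.74×10^8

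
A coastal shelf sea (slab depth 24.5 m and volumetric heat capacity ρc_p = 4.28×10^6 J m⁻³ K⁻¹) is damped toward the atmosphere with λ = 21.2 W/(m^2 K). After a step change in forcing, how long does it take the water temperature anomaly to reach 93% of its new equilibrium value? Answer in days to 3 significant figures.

152 days

Areal heat capacity C = ρc_p × D = 4.28×10^6 × 24.5 = 1.05×10^8 J m⁻² K⁻¹.
τ = C / λ = 1.05×10^8 / 21.2 = 4.95×10^6 s.
Fraction reached: 1 − e^(−t/τ) = 0.93 ⇒ t = −τ ln(1 − 0.93) = τ × 2.66.
t = 1.32×10^7 s = 152 days.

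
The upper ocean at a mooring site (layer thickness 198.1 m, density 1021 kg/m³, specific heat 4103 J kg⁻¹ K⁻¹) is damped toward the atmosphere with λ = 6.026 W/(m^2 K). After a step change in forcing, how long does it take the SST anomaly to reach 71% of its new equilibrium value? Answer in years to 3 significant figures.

5.40 years

Areal heat capacity C = ρ c_p D = 1021 × 4103 × 198.1 = 8.30×10^8 J/(m²·K).
τ = C / λ = 8.30×10^8 / 6.026 = 1.38×10^8 s.
Fraction reached: 1 − e^(−t/τ) = 0.71 ⇒ t = −τ ln(1 − 0.71) = τ × 1.24.
t = 1.70×10^8 s = 5.40 years.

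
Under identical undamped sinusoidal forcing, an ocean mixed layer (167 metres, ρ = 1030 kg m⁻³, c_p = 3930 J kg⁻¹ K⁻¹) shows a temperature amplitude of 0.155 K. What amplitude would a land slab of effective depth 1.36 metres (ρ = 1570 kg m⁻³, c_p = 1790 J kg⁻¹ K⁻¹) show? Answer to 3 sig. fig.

27.4 K

C_ocean = 6.76×10^8 J/(m²·K); C_land = 3.82×10^6 J/(m²·K).
A ∝ 1/C ⇒ A_land = A_ocean × C_ocean/C_land = 0.155 × 177 = 27.4 K.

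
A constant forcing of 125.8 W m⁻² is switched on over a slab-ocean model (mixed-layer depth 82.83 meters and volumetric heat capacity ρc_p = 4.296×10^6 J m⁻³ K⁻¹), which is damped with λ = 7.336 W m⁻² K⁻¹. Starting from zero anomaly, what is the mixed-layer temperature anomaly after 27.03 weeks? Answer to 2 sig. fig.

Areal heat capacity C = ρc_p × D = 4.296×10^6 × 82.83 = 3.56×10^8 J/(m^2 K).
τ = C / λ = 3.56×10^8 / 7.336 = 4.85×10^7 s.
Equilibrium anomaly ΔT_eq = F / λ = 125.8 / 7.336 = 17.1 K.
t = 27.03 weeks = 1.63×10^7 s, so t/τ = 0.337.
ΔT(t) = ΔT_eq (1 − e^(−t/τ)) = 17.1 × (1 − e^−0.337) = 4.91 K.

4.9 K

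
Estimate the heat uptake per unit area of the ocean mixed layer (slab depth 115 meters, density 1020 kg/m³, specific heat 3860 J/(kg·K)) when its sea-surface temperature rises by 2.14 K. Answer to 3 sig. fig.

9.69×10^8

Areal heat capacity C = ρ c_p D = 1020 × 3860 × 115 = 4.53×10^8 J/(m^2 K).
ΔQ = C ΔT = 4.53×10^8 × 2.14 = 9.69×10^8 J/m².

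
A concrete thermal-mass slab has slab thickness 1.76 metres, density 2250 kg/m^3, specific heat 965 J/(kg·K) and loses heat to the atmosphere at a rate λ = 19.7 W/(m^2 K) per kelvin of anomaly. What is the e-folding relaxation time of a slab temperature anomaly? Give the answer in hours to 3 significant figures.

Areal heat capacity C = ρ c_p D = 2250 × 965 × 1.76 = 3.82×10^6 J m⁻² K⁻¹.
Relaxation time τ = C / λ = 3.82×10^6 / 19.7 = 1.94×10^5 s.
In hours: 1.94×10^5 s / (3600 s/hour) = 53.9 hours.

53.9 hours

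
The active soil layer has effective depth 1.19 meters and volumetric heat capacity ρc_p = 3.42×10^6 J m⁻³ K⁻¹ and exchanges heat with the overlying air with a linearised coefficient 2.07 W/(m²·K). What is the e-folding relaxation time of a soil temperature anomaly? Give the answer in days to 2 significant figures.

23 days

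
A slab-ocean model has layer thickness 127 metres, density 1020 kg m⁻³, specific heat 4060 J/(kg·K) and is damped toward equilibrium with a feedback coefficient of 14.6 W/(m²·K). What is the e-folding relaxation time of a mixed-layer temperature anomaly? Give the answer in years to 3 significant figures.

Areal heat capacity C = ρ c_p D = 1020 × 4060 × 127 = 5.26×10^8 J/(m²·K).
Relaxation time τ = C / λ = 5.26×10^8 / 14.6 = 3.60×10^7 s.
In years: 3.60×10^7 s / (3.156×10^7 s/year) = 1.14 years.

1.14 years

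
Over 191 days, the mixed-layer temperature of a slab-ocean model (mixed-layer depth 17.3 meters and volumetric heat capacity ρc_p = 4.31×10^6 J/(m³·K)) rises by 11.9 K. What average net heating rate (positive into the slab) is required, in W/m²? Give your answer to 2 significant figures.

54

Areal heat capacity C = ρc_p × D = 4.31×10^6 × 17.3 = 7.46×10^7 J m⁻² K⁻¹.
Required heat per unit area: Q = C ΔT = 7.46×10^7 × 11.9 = 8.87×10^8 J/m².
Flux F = Q / Δt = 8.87×10^8 / 1.65×10^7 s = 53.8 W/m².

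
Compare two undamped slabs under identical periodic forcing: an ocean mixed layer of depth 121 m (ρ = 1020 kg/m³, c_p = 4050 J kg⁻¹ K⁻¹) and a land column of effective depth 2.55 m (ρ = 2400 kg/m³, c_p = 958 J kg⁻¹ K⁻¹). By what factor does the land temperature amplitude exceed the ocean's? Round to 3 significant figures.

85.3

C_ocean = 1020 × 4050 × 121 = 5.00×10^8 J/(m²·K).
C_land = 2400 × 958 × 2.55 = 5.86×10^6 J/(m²·K).
Undamped amplitude ∝ 1/C, so A_land/A_ocean = C_ocean/C_land = 85.3.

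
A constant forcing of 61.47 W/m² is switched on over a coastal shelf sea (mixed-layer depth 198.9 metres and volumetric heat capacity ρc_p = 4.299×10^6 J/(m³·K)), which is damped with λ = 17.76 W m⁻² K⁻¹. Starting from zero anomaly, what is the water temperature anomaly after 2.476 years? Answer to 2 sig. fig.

Areal heat capacity C = ρc_p × D = 4.299×10^6 × 198.9 = 8.55×10^8 J m⁻² K⁻¹.
τ = C / λ = 8.55×10^8 / 17.76 = 4.81×10^7 s.
Equilibrium anomaly ΔT_eq = F / λ = 61.47 / 17.76 = 3.46 K.
t = 2.476 years = 7.81×10^7 s, so t/τ = 1.62.
ΔT(t) = ΔT_eq (1 − e^(−t/τ)) = 3.46 × (1 − e^−1.62) = 2.78 K.

2.8 K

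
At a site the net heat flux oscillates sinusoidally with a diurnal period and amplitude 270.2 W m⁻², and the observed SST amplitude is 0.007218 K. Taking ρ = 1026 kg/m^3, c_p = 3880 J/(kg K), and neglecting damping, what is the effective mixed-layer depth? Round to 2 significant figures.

130 m

ω = 2π / 86400 s = 7.27×10^-5 s⁻¹.
Required C = F₀ / (A ω) = 270.2 / (0.007218 × 7.27×10^-5) = 5.15×10^8 J/(m²·K).
D = C / (ρ c_p) = 5.15×10^8 / (1026 × 3880) = 129 m.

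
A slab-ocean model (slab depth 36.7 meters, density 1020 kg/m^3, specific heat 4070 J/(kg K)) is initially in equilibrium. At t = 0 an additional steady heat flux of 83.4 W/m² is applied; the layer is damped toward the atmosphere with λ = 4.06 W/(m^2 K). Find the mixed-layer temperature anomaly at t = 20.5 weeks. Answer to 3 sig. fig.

5.78 K

Areal heat capacity C = ρ c_p D = 1020 × 4070 × 36.7 = 1.52×10^8 J/(m^2 K).
τ = C / λ = 1.52×10^8 / 4.06 = 3.75×10^7 s.
Equilibrium anomaly ΔT_eq = F / λ = 83.4 / 4.06 = 20.5 K.
t = 20.5 weeks = 1.24×10^7 s, so t/τ = 0.330.
ΔT(t) = ΔT_eq (1 − e^(−t/τ)) = 20.5 × (1 − e^−0.330) = 5.78 K.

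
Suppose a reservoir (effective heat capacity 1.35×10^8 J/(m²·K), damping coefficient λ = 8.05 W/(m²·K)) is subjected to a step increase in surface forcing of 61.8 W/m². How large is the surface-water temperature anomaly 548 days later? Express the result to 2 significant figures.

Areal heat capacity C = 1.35×10^8 J/(m²·K) (given).
τ = C / λ = 1.35×10^8 / 8.05 = 1.68×10^7 s.
Equilibrium anomaly ΔT_eq = F / λ = 61.8 / 8.05 = 7.68 K.
t = 548 days = 4.73×10^7 s, so t/τ = 2.82.
ΔT(t) = ΔT_eq (1 − e^(−t/τ)) = 7.68 × (1 − e^−2.82) = 7.22 K.

7.2 K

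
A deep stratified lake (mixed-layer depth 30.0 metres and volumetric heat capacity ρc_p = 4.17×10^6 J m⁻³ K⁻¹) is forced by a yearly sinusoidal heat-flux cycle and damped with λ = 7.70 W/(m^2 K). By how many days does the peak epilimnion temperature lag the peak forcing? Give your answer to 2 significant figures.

Areal heat capacity C = ρc_p × D = 4.17×10^6 × 30.0 = 1.25×10^8 J/(m^2 K).
ω = 2π / 3.15×10^7 s = 1.99×10^-7 s⁻¹.
Phase lag φ = arctan(Cω/λ) = arctan(24.9/7.70) = 1.27 rad.
Time lag = φ / ω = 1.27 / 1.99×10^-7 = 6.38×10^6 s = 73.8 days.

74 days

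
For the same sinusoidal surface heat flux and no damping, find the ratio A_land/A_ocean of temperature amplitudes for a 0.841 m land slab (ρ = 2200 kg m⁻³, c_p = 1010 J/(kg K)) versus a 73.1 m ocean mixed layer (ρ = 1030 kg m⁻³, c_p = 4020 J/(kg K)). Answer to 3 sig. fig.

C_ocean = 1030 × 4020 × 73.1 = 3.03×10^8 J/(m²·K).
C_land = 2200 × 1010 × 0.841 = 1.87×10^6 J/(m²·K).
Undamped amplitude ∝ 1/C, so A_land/A_ocean = C_ocean/C_land = 162.

162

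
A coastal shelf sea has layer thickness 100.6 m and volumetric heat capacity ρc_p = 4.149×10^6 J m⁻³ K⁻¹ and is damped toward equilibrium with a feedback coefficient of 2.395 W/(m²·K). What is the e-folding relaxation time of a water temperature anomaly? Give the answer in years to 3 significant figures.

5.52 years

Areal heat capacity C = ρc_p × D = 4.149×10^6 × 100.6 = 4.17×10^8 J/(m²·K).
Relaxation time τ = C / λ = 4.17×10^8 / 2.395 = 1.74×10^8 s.
In years: 1.74×10^8 s / (3.156×10^7 s/year) = 5.52 years.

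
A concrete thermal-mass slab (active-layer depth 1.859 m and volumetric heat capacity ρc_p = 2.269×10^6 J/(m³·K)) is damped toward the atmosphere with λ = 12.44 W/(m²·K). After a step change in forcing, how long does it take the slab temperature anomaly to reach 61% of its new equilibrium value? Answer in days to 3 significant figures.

Areal heat capacity C = ρc_p × D = 2.269×10^6 × 1.859 = 4.22×10^6 J/(m²·K).
τ = C / λ = 4.22×10^6 / 12.44 = 3.39×10^5 s.
Fraction reached: 1 − e^(−t/τ) = 0.61 ⇒ t = −τ ln(1 − 0.61) = τ × 0.942.
t = 3.19×10^5 s = 3.70 days.

3.70 days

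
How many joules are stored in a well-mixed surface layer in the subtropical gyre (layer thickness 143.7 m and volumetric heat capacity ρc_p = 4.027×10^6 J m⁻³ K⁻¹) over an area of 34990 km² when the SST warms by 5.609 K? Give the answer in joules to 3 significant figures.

1.14×10^20 J

Areal heat capacity C = ρc_p × D = 4.027×10^6 × 143.7 = 5.79×10^8 J m⁻² K⁻¹.
Heat per unit area: q = C ΔT = 5.79×10^8 × 5.609 = 3.25×10^9 J/m².
Total heat: Q = q × A = 3.25×10^9 × (34990 × 10⁶ m²) = 1.14×10^20 J.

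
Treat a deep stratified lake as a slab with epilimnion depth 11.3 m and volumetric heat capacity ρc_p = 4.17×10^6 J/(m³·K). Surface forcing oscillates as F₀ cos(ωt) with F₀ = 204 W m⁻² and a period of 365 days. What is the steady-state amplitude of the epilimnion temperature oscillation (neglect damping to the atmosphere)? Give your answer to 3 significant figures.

21.7 K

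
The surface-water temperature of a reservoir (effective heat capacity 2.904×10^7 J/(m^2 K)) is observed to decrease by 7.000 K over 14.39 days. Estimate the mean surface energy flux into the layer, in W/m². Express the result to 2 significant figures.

-160

Areal heat capacity C = 2.904×10^7 J/(m^2 K) (given).
Required heat per unit area: Q = C ΔT = 2.90×10^7 × -7.000 = -2.03×10^8 J/m².
Flux F = Q / Δt = -2.03×10^8 / 1.24×10^6 s = -164 W/m².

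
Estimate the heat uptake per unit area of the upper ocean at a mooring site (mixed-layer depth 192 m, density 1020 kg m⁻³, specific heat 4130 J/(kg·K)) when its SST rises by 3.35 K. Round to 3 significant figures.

2.71×10^9

Areal heat capacity C = ρ c_p D = 1020 × 4130 × 192 = 8.09×10^8 J/(m²·K).
ΔQ = C ΔT = 8.09×10^8 × 3.35 = 2.71×10^9 J/m².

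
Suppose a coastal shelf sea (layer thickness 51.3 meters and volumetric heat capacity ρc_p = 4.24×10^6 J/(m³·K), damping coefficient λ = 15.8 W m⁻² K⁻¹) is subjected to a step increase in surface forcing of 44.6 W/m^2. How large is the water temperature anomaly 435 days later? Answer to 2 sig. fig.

Areal heat capacity C = ρc_p × D = 4.24×10^6 × 51.3 = 2.18×10^8 J/(m^2 K).
τ = C / λ = 2.18×10^8 / 15.8 = 1.38×10^7 s.
Equilibrium anomaly ΔT_eq = F / λ = 44.6 / 15.8 = 2.82 K.
t = 435 days = 3.76×10^7 s, so t/τ = 2.73.
ΔT(t) = ΔT_eq (1 − e^(−t/τ)) = 2.82 × (1 − e^−2.73) = 2.64 K.

2.6 K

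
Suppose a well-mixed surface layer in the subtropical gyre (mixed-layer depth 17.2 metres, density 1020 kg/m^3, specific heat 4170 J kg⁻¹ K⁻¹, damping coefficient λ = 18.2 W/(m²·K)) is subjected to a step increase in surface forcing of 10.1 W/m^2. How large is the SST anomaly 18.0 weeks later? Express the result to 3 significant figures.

0.518 K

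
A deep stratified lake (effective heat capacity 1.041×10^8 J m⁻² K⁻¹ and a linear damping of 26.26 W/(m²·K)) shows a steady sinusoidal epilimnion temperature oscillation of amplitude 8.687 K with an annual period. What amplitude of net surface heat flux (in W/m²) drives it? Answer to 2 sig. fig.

Areal heat capacity C = 1.041×10^8 J m⁻² K⁻¹ (given).
ω = 2π / 3.15×10^7 s = 1.99×10^-7 s⁻¹.
√((Cω)² + λ²) = √((20.7)² + 26.26²) = 33.5 W/(m²·K).
F₀ = A × √((Cω)²+λ²) = 8.687 × 33.5 = 291 W/m².

290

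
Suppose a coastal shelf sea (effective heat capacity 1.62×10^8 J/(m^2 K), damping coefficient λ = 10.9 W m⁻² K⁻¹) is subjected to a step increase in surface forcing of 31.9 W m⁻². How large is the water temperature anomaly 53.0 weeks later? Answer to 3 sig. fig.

Areal heat capacity C = 1.62×10^8 J/(m^2 K) (given).
τ = C / λ = 1.62×10^8 / 10.9 = 1.49×10^7 s.
Equilibrium anomaly ΔT_eq = F / λ = 31.9 / 10.9 = 2.93 K.
t = 53.0 weeks = 3.21×10^7 s, so t/τ = 2.16.
ΔT(t) = ΔT_eq (1 − e^(−t/τ)) = 2.93 × (1 − e^−2.16) = 2.59 K.

2.59 K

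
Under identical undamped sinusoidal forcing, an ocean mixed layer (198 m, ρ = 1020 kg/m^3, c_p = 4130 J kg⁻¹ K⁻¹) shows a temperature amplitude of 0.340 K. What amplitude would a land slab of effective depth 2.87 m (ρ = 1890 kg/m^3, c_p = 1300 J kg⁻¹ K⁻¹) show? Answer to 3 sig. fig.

40.2 K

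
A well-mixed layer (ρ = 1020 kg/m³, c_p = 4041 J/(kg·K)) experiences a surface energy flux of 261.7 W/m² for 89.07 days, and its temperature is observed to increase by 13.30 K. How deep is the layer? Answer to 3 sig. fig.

Heat input Q = F Δt = 261.7 × 7.70×10^6 s = 2.01×10^9 J/m².
Required areal heat capacity C = Q / ΔT = 1.51×10^8 J/(m²·K).
Depth D = C / (ρ c_p) = 1.51×10^8 / (1020 × 4041) = 36.7 m.

36.7 m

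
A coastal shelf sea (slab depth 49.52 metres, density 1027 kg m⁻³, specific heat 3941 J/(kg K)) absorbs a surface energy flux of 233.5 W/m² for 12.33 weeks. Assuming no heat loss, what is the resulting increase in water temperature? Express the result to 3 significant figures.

Areal heat capacity C = ρ c_p D = 1027 × 3941 × 49.52 = 2.00×10^8 J/(m^2 K).
Net heat input Q = F Δt = 233.5 × (12.33 weeks × 6.048×10^5 s/week) = 1.74×10^9 J/m².
ΔT = Q / C = 1.74×10^9 / 2.00×10^8 = 8.69 K.

8.69 K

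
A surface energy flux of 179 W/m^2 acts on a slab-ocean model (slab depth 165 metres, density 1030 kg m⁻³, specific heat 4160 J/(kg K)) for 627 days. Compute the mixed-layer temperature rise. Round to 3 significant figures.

Areal heat capacity C = ρ c_p D = 1030 × 4160 × 165 = 7.07×10^8 J/(m^2 K).
Net heat input Q = F Δt = 179 × (627 days × 86400 s/day) = 9.70×10^9 J/m².
ΔT = Q / C = 9.70×10^9 / 7.07×10^8 = 13.7 K.

13.7 K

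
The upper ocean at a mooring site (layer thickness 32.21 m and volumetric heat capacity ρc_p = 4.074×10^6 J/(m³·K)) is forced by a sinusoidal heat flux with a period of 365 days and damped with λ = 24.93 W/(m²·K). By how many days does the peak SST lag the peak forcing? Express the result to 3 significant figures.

47.0 days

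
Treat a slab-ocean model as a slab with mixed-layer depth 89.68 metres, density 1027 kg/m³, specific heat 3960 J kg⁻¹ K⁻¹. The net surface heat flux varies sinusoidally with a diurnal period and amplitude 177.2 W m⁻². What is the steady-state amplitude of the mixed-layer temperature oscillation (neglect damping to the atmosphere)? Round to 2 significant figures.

0.0067 K

Areal heat capacity C = ρ c_p D = 1027 × 3960 × 89.68 = 3.65×10^8 J/(m²·K).
Angular frequency ω = 2π / T = 2π / 86400 s = 7.27×10^-5 s⁻¹.
Cω = 3.65×10^8 × 7.27×10^-5 = 26500 W/(m²·K).
Amplitude A = F₀ / (Cω) = 177.2 / 26500 = 0.00668 K.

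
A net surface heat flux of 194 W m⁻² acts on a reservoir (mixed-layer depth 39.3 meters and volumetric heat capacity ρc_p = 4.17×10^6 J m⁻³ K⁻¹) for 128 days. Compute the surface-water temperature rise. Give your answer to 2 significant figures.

13 K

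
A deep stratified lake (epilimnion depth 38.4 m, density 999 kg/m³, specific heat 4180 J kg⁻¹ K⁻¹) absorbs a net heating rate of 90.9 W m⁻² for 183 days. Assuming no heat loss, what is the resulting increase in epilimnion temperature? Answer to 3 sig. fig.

8.96 K

Areal heat capacity C = ρ c_p D = 999 × 4180 × 38.4 = 1.60×10^8 J/(m^2 K).
Net heat input Q = F Δt = 90.9 × (183 days × 86400 s/day) = 1.44×10^9 J/m².
ΔT = Q / C = 1.44×10^9 / 1.60×10^8 = 8.96 K.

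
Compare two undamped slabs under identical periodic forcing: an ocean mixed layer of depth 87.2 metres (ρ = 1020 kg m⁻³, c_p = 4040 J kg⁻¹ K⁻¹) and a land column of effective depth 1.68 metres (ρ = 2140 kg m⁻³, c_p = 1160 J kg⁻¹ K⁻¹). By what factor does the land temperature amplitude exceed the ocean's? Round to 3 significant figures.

C_ocean = 1020 × 4040 × 87.2 = 3.59×10^8 J/(m²·K).
C_land = 2140 × 1160 × 1.68 = 4.17×10^6 J/(m²·K).
Undamped amplitude ∝ 1/C, so A_land/A_ocean = C_ocean/C_land = 86.2.

86.2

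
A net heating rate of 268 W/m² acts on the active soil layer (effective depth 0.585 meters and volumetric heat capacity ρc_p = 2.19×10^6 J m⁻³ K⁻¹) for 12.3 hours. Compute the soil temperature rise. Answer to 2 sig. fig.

Areal heat capacity C = ρc_p × D = 2.19×10^6 × 0.585 = 1.28×10^6 J/(m^2 K).
Net heat input Q = F Δt = 268 × (12.3 hours × 3600 s/hour) = 1.19×10^7 J/m².
ΔT = Q / C = 1.19×10^7 / 1.28×10^6 = 9.26 K.

9.3 K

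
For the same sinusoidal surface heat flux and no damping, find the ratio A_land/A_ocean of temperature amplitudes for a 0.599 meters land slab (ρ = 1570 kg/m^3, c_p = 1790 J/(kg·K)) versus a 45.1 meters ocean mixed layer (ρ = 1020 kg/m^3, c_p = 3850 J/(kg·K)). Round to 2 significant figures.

110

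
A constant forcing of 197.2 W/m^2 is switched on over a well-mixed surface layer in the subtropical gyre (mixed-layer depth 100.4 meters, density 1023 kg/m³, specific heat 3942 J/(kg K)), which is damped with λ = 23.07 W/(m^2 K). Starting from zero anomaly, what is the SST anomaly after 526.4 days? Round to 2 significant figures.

7.9 K

Areal heat capacity C = ρ c_p D = 1023 × 3942 × 100.4 = 4.05×10^8 J/(m^2 K).
τ = C / λ = 4.05×10^8 / 23.07 = 1.76×10^7 s.
Equilibrium anomaly ΔT_eq = F / λ = 197.2 / 23.07 = 8.55 K.
t = 526.4 days = 4.55×10^7 s, so t/τ = 2.59.
ΔT(t) = ΔT_eq (1 − e^(−t/τ)) = 8.55 × (1 − e^−2.59) = 7.91 K.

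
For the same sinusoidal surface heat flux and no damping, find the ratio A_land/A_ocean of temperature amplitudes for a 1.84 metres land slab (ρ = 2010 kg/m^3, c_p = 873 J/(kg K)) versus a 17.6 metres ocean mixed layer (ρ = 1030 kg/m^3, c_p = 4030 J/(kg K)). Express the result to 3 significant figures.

C_ocean = 1030 × 4030 × 17.6 = 7.31×10^7 J/(m²·K).
C_land = 2010 × 873 × 1.84 = 3.23×10^6 J/(m²·K).
Undamped amplitude ∝ 1/C, so A_land/A_ocean = C_ocean/C_land = 22.6.

22.6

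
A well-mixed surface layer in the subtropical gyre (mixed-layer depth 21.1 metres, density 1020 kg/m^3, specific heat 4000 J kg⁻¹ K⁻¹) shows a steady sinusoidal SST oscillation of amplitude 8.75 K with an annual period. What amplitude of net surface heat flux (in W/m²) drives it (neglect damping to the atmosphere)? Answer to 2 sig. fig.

150

Areal heat capacity C = ρ c_p D = 1020 × 4000 × 21.1 = 8.61×10^7 J/(m^2 K).
ω = 2π / 3.15×10^7 s = 1.99×10^-7 s⁻¹.
Cω = 8.61×10^7 × 1.99×10^-7 = 17.2 W/(m²·K).
F₀ = A × Cω = 8.75 × 17.2 = 150 W/m².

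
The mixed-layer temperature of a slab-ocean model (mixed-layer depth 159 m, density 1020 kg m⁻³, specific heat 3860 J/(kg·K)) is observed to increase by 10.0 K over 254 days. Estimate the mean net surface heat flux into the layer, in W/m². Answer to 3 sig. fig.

285

Areal heat capacity C = ρ c_p D = 1020 × 3860 × 159 = 6.26×10^8 J m⁻² K⁻¹.
Required heat per unit area: Q = C ΔT = 6.26×10^8 × 10.0 = 6.26×10^9 J/m².
Flux F = Q / Δt = 6.26×10^9 / 2.19×10^7 s = 285 W/m².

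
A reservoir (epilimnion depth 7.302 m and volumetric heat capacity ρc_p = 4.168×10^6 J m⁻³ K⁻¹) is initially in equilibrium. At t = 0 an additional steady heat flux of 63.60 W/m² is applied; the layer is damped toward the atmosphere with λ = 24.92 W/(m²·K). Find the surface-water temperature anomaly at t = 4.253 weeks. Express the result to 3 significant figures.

Areal heat capacity C = ρc_p × D = 4.168×10^6 × 7.302 = 3.04×10^7 J/(m^2 K).
τ = C / λ = 3.04×10^7 / 24.92 = 1.22×10^6 s.
Equilibrium anomaly ΔT_eq = F / λ = 63.60 / 24.92 = 2.55 K.
t = 4.253 weeks = 2.57×10^6 s, so t/τ = 2.11.
ΔT(t) = ΔT_eq (1 − e^(−t/τ)) = 2.55 × (1 − e^−2.11) = 2.24 K.

2.24 K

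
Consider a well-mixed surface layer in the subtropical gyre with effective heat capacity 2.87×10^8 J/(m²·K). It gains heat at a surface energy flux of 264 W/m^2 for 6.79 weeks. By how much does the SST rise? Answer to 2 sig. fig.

Areal heat capacity C = 2.87×10^8 J/(m²·K) (given).
Net heat input Q = F Δt = 264 × (6.79 weeks × 6.048×10^5 s/week) = 1.08×10^9 J/m².
ΔT = Q / C = 1.08×10^9 / 2.87×10^8 = 3.78 K.

3.8 K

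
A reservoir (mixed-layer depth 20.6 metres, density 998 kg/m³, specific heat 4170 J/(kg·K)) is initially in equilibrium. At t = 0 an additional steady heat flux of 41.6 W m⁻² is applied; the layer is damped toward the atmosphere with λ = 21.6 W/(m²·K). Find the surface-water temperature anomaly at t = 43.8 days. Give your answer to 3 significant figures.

Areal heat capacity C = ρ c_p D = 998 × 4170 × 20.6 = 8.57×10^7 J/(m²·K).
τ = C / λ = 8.57×10^7 / 21.6 = 3.97×10^6 s.
Equilibrium anomaly ΔT_eq = F / λ = 41.6 / 21.6 = 1.93 K.
t = 43.8 days = 3.78×10^6 s, so t/τ = 0.953.
ΔT(t) = ΔT_eq (1 − e^(−t/τ)) = 1.93 × (1 − e^−0.953) = 1.18 K.

1.18 K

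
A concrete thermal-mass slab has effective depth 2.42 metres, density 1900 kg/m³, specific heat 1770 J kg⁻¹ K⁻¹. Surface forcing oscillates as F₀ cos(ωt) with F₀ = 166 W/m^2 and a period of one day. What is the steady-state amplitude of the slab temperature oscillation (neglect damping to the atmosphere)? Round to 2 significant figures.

Areal heat capacity C = ρ c_p D = 1900 × 1770 × 2.42 = 8.14×10^6 J/(m²·K).
Angular frequency ω = 2π / T = 2π / 86400 s = 7.27×10^-5 s⁻¹.
Cω = 8.14×10^6 × 7.27×10^-5 = 592 W/(m²·K).
Amplitude A = F₀ / (Cω) = 166 / 592 = 0.280 K.

0.28 K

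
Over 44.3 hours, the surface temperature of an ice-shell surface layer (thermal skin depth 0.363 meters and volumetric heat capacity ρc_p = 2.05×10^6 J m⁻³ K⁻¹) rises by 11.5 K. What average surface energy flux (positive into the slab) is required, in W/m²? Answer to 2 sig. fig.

Areal heat capacity C = ρc_p × D = 2.05×10^6 × 0.363 = 7.44×10^5 J/(m^2 K).
Required heat per unit area: Q = C ΔT = 7.44×10^5 × 11.5 = 8.56×10^6 J/m².
Flux F = Q / Δt = 8.56×10^6 / 1.59×10^5 s = 53.7 W/m².

54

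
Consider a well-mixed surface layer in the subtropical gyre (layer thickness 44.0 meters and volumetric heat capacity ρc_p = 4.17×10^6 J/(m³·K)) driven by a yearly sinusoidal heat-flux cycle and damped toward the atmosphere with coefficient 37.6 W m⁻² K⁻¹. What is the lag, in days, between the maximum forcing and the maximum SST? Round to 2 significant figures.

45 days

Areal heat capacity C = ρc_p × D = 4.17×10^6 × 44.0 = 1.83×10^8 J/(m^2 K).
ω = 2π / 3.15×10^7 s = 1.99×10^-7 s⁻¹.
Phase lag φ = arctan(Cω/λ) = arctan(36.6/37.6) = 0.771 rad.
Time lag = φ / ω = 0.771 / 1.99×10^-7 = 3.87×10^6 s = 44.8 days.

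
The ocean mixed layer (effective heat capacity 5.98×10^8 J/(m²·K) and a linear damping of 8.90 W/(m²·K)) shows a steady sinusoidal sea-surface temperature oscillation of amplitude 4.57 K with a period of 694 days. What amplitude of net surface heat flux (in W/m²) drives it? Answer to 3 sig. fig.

Areal heat capacity C = 5.98×10^8 J/(m²·K) (given).
ω = 2π / 6.00×10^7 s = 1.05×10^-7 s⁻¹.
√((Cω)² + λ²) = √((62.7)² + 8.90²) = 63.3 W/(m²·K).
F₀ = A × √((Cω)²+λ²) = 4.57 × 63.3 = 289 W/m².

289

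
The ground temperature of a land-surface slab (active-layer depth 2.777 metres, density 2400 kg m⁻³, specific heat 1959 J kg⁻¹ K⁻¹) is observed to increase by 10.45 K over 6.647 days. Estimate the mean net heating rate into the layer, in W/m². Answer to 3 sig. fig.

238

Areal heat capacity C = ρ c_p D = 2400 × 1959 × 2.777 = 1.31×10^7 J/(m²·K).
Required heat per unit area: Q = C ΔT = 1.31×10^7 × 10.45 = 1.36×10^8 J/m².
Flux F = Q / Δt = 1.36×10^8 / 5.74×10^5 s = 238 W/m².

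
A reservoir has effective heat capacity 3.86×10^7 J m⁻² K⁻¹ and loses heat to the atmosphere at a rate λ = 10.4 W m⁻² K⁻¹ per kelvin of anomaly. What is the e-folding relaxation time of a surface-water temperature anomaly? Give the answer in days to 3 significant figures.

43.0 days

Areal heat capacity C = 3.86×10^7 J m⁻² K⁻¹ (given).
Relaxation time τ = C / λ = 3.86×10^7 / 10.4 = 3.71×10^6 s.
In days: 3.71×10^6 s / (86400 s/day) = 43.0 days.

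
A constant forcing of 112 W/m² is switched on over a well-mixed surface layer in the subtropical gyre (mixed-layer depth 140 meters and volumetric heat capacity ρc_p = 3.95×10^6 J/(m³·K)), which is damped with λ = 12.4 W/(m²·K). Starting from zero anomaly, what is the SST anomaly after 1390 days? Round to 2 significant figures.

8.4 K

Areal heat capacity C = ρc_p × D = 3.95×10^6 × 140 = 5.53×10^8 J/(m²·K).
τ = C / λ = 5.53×10^8 / 12.4 = 4.46×10^7 s.
Equilibrium anomaly ΔT_eq = F / λ = 112 / 12.4 = 9.03 K.
t = 1390 days = 1.20×10^8 s, so t/τ = 2.69.
ΔT(t) = ΔT_eq (1 − e^(−t/τ)) = 9.03 × (1 − e^−2.69) = 8.42 K.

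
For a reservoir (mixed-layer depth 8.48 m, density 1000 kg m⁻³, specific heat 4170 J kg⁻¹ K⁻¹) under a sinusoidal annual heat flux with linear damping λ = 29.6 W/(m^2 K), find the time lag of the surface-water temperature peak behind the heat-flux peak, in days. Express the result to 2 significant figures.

14 days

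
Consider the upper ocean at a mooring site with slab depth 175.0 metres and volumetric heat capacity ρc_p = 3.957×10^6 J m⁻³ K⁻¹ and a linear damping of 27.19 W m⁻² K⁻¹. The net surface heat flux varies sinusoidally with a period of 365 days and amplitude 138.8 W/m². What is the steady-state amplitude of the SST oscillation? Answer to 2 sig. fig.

0.99 K

Areal heat capacity C = ρc_p × D = 3.957×10^6 × 175.0 = 6.92×10^8 J/(m^2 K).
Angular frequency ω = 2π / T = 2π / 3.15×10^7 s = 1.99×10^-7 s⁻¹.
√((Cω)² + λ²) = √((138)² + 27.19²) = 141 W/(m²·K).
Amplitude A = F₀ / √((Cω)²+λ²) = 138.8 / 141 = 0.987 K.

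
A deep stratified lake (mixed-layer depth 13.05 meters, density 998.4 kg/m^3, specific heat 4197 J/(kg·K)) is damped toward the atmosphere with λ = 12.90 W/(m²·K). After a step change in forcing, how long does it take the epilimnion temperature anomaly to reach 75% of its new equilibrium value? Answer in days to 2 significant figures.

68 days

Areal heat capacity C = ρ c_p D = 998.4 × 4197 × 13.05 = 5.47×10^7 J m⁻² K⁻¹.
τ = C / λ = 5.47×10^7 / 12.90 = 4.24×10^6 s.
Fraction reached: 1 − e^(−t/τ) = 0.75 ⇒ t = −τ ln(1 − 0.75) = τ × 1.39.
t = 5.88×10^6 s = 68.0 days.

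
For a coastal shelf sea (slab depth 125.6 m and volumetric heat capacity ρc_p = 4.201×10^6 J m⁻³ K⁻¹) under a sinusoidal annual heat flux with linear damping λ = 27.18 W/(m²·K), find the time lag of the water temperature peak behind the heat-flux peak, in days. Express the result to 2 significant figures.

77 days

Areal heat capacity C = ρc_p × D = 4.201×10^6 × 125.6 = 5.28×10^8 J/(m²·K).
ω = 2π / 3.15×10^7 s = 1.99×10^-7 s⁻¹.
Phase lag φ = arctan(Cω/λ) = arctan(105/27.18) = 1.32 rad.
Time lag = φ / ω = 1.32 / 1.99×10^-7 = 6.61×10^6 s = 76.6 days.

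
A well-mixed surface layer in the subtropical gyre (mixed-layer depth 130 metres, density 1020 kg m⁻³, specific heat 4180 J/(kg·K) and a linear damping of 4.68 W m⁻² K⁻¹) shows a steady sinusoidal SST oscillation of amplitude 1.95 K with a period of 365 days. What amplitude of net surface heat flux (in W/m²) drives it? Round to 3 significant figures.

Areal heat capacity C = ρ c_p D = 1020 × 4180 × 130 = 5.54×10^8 J/(m^2 K).
ω = 2π / 3.15×10^7 s = 1.99×10^-7 s⁻¹.
√((Cω)² + λ²) = √((110)² + 4.68²) = 111 W/(m²·K).
F₀ = A × √((Cω)²+λ²) = 1.95 × 111 = 216 W/m².

216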